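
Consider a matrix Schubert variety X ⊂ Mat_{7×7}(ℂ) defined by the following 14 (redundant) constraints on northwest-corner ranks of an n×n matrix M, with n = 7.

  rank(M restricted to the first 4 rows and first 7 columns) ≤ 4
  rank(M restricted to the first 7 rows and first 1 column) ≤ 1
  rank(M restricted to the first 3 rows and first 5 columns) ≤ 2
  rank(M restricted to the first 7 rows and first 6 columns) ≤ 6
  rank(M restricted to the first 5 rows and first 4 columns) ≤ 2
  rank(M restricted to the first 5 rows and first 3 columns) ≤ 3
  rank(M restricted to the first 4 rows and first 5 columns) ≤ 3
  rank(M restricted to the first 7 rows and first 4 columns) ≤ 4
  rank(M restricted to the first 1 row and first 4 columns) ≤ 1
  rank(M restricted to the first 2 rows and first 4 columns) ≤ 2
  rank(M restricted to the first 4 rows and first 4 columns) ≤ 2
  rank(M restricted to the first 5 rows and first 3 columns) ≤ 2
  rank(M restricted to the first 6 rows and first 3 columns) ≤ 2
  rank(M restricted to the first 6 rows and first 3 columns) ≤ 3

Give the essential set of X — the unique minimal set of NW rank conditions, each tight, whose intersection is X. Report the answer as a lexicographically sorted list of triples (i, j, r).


Recovering R(i,j) via the rank-extension bound from the 14 conditions:

  i=1: 1, 1, 1, 1, 1, 1, 1
  i=2: 1, 2, 2, 2, 2, 2, 2
  i=3: 1, 2, 2, 2, 2, 3, 3
  i=4: 1, 2, 2, 2, 3, 4, 4
  i=5: 1, 2, 2, 2, 3, 4, 5
  i=6: 1, 2, 2, 3, 4, 5, 6
  i=7: 1, 2, 3, 4, 5, 6, 7

so w = (1, 2, 6, 5, 7, 4, 3).

ℓ(w)=8; the 3 essential cells (i,j,r):

[(3, 5, 2), (5, 4, 2), (6, 3, 2)]


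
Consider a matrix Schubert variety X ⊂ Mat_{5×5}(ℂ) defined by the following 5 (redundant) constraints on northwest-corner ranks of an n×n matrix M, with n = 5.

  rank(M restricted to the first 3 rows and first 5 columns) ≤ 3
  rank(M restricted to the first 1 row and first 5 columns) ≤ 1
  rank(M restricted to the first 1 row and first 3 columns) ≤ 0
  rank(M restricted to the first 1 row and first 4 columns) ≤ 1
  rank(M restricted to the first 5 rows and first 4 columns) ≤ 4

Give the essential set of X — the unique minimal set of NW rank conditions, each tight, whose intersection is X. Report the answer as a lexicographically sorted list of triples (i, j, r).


Recovering R(i,j) via the rank-extension bound from the 5 conditions:

  R[1]: 0 0 0 1 1
  R[2]: 1 1 1 2 2
  R[3]: 1 2 2 3 3
  R[4]: 1 2 3 4 4
  R[5]: 1 2 3 4 5

second differences of R give the permutation w = (4, 1, 2, 3, 5).

|D(w)|=3, |Ess(w)|=1:

[(1, 3, 0)]


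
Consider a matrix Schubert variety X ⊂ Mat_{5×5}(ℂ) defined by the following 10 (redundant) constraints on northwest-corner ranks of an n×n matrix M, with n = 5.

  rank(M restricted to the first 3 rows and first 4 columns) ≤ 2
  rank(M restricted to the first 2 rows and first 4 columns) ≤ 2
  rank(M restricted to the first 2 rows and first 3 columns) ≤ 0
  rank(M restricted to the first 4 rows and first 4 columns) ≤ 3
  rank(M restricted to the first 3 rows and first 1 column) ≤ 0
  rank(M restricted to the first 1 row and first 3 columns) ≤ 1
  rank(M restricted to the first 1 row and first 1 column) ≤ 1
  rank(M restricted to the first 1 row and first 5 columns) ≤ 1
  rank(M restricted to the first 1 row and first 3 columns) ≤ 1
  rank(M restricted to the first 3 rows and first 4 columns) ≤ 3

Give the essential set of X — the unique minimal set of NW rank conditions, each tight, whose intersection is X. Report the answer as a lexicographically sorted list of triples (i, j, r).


Propagating the 10 rank bounds to every northwest block:

  row 1: 0 0 0 1 1
  row 2: 0 0 0 1 2
  row 3: 0 1 1 2 3
  row 4: 1 2 2 3 4
  row 5: 1 2 3 4 5

reading off 1-entries of Δ²R: w = (4, 5, 2, 1, 3).

2 SE-corners of the 7-cell Rothe diagram give Ess(w):

[(2, 3, 0), (3, 1, 0)]


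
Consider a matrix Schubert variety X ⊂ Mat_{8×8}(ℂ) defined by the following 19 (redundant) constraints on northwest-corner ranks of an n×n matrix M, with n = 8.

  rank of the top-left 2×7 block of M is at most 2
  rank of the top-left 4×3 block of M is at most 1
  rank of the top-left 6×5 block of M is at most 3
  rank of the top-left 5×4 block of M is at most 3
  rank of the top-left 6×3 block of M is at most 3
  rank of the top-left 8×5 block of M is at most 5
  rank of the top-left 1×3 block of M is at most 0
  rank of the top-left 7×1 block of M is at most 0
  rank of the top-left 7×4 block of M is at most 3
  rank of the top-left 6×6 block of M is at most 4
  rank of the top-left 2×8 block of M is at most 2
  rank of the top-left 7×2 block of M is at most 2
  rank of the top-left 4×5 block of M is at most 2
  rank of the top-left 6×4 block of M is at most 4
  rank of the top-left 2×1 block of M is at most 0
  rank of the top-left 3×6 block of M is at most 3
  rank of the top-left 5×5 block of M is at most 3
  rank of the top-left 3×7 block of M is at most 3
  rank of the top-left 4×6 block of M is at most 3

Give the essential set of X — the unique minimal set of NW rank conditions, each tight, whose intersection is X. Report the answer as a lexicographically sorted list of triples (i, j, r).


Propagating the 19 rank bounds to every northwest block:

  0 | 0 | 0 | 1 | 1 | 1 | 1 | 1
  0 | 1 | 1 | 2 | 2 | 2 | 2 | 2
  0 | 1 | 1 | 2 | 2 | 3 | 3 | 3
  0 | 1 | 1 | 2 | 2 | 3 | 4 | 4
  0 | 1 | 2 | 3 | 3 | 4 | 5 | 5
  0 | 1 | 2 | 3 | 3 | 4 | 5 | 6
  0 | 1 | 2 | 3 | 4 | 5 | 6 | 7
  1 | 2 | 3 | 4 | 5 | 6 | 7 | 8

the unique w with this rank table is (4, 2, 6, 7, 3, 8, 5, 1).

D(w) has 14 cells with 5 SE-corners; essential set:

[(1, 3, 0), (4, 3, 1), (4, 5, 2), (6, 5, 3), (7, 1, 0)]


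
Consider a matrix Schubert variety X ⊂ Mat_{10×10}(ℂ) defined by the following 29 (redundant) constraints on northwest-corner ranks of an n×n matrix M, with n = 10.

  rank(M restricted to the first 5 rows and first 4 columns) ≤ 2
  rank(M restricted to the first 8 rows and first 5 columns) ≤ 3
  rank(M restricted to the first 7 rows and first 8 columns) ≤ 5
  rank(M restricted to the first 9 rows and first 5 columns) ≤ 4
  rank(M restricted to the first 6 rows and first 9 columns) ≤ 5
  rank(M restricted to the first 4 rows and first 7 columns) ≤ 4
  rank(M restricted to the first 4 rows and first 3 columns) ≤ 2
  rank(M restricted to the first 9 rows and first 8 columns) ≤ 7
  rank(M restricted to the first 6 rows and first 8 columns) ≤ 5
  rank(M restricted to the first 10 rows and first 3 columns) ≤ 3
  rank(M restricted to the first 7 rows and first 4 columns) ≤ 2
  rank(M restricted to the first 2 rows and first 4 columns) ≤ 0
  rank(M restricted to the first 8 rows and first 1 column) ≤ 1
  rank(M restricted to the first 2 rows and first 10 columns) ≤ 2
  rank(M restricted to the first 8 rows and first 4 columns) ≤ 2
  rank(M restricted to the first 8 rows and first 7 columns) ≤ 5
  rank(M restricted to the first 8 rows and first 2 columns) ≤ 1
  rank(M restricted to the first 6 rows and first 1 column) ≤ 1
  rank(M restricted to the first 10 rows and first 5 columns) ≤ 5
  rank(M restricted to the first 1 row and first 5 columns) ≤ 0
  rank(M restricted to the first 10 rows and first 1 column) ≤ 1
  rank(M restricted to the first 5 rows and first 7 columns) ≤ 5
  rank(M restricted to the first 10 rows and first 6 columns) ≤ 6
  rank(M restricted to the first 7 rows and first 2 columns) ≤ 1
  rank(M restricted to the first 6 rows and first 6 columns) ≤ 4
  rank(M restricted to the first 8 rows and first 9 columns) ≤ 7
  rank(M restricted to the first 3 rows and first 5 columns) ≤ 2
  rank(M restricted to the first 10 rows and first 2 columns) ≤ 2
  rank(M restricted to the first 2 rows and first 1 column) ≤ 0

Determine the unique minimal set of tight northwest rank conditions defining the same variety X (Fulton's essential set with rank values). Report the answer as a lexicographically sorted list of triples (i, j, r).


Recovering R(i,j) via the rank-extension bound from the 29 conditions:

  i=1: 0 0 0 0 0 1 1 1 1 1
  i=2: 0 0 0 0 1 2 2 2 2 2
  i=3: 1 1 1 1 2 3 3 3 3 3
  i=4: 1 1 2 2 3 4 4 4 4 4
  i=5: 1 1 2 2 3 4 5 5 5 5
  i=6: 1 1 2 2 3 4 5 5 5 6
  i=7: 1 1 2 2 3 4 5 5 6 7
  i=8: 1 1 2 2 3 4 5 6 7 8
  i=9: 1 2 3 3 4 5 6 7 8 9
  i=10: 1 2 3 4 5 6 7 8 9 10

reading off 1-entries of Δ²R: w = (6, 5, 1, 3, 7, 10, 9, 8, 2, 4).

6 SE-corners of the 21-cell Rothe diagram give Ess(w):

[(1, 5, 0), (2, 4, 0), (6, 9, 5), (7, 8, 5), (8, 2, 1), (8, 4, 2)]


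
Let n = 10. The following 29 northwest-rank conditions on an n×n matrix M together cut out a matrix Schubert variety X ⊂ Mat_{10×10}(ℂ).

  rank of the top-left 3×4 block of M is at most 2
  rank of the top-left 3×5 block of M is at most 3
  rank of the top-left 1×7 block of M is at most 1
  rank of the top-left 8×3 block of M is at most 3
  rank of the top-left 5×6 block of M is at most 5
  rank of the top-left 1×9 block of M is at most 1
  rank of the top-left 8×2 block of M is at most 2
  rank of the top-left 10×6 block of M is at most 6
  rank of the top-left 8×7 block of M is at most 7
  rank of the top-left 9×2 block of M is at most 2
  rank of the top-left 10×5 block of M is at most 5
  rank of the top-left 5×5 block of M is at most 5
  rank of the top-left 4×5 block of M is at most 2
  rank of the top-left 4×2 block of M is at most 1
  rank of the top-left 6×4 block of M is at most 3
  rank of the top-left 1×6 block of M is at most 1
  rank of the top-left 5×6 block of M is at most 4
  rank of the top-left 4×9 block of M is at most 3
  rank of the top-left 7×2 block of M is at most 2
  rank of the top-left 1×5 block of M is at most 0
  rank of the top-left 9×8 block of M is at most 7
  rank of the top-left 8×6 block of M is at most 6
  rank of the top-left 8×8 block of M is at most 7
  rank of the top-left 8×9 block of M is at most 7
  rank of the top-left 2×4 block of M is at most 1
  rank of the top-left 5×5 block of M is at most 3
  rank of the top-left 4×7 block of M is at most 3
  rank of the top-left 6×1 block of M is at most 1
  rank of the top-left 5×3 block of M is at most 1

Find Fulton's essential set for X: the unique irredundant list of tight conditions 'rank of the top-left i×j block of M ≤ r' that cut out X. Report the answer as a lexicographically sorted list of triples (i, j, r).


Reconstructing r_w from the 29 given conditions:

  i=1: 0 0 0 0 0 1 1 1 1 1
  i=2: 1 1 1 1 1 2 2 2 2 2
  i=3: 1 1 1 2 2 3 3 3 3 3
  i=4: 1 1 1 2 2 3 3 3 3 4
  i=5: 1 1 1 2 3 4 4 4 4 5
  i=6: 1 2 2 3 4 5 5 5 5 6
  i=7: 1 2 3 4 5 6 6 6 6 7
  i=8: 1 2 3 4 5 6 7 7 7 8
  i=9: 1 2 3 4 5 6 7 7 8 9
  i=10: 1 2 3 4 5 6 7 8 9 10

so w = (6, 1, 4, 10, 5, 2, 3, 7, 9, 8).

D(w) has 16 cells with 5 SE-corners; essential set:

[(1, 5, 0), (4, 5, 2), (4, 9, 3), (5, 3, 1), (9, 8, 7)]


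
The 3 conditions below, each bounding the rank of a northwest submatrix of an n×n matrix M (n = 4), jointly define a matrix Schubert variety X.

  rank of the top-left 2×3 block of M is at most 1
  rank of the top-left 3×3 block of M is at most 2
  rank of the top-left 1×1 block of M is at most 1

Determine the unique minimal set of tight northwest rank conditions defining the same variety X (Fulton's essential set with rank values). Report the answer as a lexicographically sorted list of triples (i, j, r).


Rank table r_w(4×4) implied by the 3 constraints:

  1 | 1 | 1 | 1
  1 | 1 | 1 | 2
  1 | 2 | 2 | 3
  1 | 2 | 3 | 4

so w = (1, 4, 2, 3).

|D(w)|=2, |Ess(w)|=1:

[(2, 3, 1)]


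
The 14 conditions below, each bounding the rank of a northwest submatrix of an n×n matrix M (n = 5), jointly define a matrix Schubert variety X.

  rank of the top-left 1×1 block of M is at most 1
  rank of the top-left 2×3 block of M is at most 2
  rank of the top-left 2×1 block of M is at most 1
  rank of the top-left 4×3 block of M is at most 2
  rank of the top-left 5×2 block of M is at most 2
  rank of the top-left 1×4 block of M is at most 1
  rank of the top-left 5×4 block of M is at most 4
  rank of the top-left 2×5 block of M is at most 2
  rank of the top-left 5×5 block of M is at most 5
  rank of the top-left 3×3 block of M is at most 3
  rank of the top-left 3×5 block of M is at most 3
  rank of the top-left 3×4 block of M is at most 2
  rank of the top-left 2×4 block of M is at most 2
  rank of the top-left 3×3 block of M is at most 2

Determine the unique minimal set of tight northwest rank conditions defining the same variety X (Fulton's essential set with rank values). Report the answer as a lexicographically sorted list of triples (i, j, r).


Computing R[i][j] = min implied NW-rank bound (n=5, 14 conditions):

  R[1]: 1  1  1  1  1
  R[2]: 1  2  2  2  2
  R[3]: 1  2  2  2  3
  R[4]: 1  2  2  3  4
  R[5]: 1  2  3  4  5

reading off 1-entries of Δ²R: w = (1, 2, 5, 4, 3).

Rothe diagram D(w) (3 cells), 2 SE-corners (essential conditions):

[(3, 4, 2), (4, 3, 2)]


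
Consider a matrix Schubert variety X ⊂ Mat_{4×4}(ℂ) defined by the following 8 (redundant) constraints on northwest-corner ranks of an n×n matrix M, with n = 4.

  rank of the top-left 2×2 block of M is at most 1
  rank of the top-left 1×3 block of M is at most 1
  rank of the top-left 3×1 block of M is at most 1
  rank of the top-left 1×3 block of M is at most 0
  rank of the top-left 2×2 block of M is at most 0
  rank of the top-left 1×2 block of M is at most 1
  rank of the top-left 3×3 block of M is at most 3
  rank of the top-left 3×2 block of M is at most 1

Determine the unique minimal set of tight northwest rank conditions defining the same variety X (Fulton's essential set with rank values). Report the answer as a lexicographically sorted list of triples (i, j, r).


Propagating the 8 rank bounds to every northwest block:

  R[1]: 0  0  0  1
  R[2]: 0  0  1  2
  R[3]: 1  1  2  3
  R[4]: 1  2  3  4

giving w = (4, 3, 1, 2) via Δ²R.

Rothe diagram D(w) (5 cells), 2 SE-corners (essential conditions):

[(1, 3, 0), (2, 2, 0)]


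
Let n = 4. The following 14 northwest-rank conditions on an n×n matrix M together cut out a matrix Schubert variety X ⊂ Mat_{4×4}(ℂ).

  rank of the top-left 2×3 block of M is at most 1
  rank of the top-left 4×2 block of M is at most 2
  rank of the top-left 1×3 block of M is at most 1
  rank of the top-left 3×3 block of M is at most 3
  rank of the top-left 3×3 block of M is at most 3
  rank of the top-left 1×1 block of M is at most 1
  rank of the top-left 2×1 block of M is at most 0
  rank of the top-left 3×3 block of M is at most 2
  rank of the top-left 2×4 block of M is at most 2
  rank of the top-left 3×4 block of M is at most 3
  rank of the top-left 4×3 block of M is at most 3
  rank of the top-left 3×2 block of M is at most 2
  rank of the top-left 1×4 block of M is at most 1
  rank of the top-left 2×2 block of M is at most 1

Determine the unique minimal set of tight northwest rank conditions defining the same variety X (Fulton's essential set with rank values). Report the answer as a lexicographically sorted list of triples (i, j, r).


Rank table r_w(4×4) implied by the 14 constraints:

  0, 1, 1, 1
  0, 1, 1, 2
  1, 2, 2, 3
  1, 2, 3, 4

second differences of R give the permutation w = (2, 4, 1, 3).

Rothe diagram D(w) (3 cells), 2 SE-corners (essential conditions):

[(2, 1, 0), (2, 3, 1)]


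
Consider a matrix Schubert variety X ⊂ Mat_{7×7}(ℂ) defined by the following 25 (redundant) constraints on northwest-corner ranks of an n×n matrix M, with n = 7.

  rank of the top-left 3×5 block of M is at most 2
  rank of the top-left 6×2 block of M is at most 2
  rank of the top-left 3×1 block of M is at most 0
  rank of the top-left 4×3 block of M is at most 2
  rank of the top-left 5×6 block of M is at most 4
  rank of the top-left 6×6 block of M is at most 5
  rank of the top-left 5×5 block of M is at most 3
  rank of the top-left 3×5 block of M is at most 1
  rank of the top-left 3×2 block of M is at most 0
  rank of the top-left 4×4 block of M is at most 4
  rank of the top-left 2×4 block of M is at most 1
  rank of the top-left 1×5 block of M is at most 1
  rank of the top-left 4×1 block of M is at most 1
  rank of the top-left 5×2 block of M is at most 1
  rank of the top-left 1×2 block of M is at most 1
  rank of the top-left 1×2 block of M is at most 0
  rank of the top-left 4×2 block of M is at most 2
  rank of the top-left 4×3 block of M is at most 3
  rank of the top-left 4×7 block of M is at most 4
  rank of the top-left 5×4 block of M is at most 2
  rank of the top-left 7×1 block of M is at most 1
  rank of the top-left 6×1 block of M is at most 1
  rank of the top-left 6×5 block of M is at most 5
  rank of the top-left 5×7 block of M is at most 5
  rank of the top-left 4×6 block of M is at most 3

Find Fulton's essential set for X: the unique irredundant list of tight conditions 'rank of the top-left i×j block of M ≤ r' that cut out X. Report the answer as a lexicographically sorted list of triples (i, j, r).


Propagating the 25 rank bounds to every northwest block:

  i=1: 0  0  1  1  1  1  1
  i=2: 0  0  1  1  1  2  2
  i=3: 0  0  1  1  1  2  3
  i=4: 1  1  2  2  2  3  4
  i=5: 1  1  2  2  3  4  5
  i=6: 1  2  3  3  4  5  6
  i=7: 1  2  3  4  5  6  7

reading off 1-entries of Δ²R: w = (3, 6, 7, 1, 5, 2, 4).

ℓ(w)=12; the 4 essential cells (i,j,r):

[(3, 2, 0), (3, 5, 1), (5, 2, 1), (5, 4, 2)]


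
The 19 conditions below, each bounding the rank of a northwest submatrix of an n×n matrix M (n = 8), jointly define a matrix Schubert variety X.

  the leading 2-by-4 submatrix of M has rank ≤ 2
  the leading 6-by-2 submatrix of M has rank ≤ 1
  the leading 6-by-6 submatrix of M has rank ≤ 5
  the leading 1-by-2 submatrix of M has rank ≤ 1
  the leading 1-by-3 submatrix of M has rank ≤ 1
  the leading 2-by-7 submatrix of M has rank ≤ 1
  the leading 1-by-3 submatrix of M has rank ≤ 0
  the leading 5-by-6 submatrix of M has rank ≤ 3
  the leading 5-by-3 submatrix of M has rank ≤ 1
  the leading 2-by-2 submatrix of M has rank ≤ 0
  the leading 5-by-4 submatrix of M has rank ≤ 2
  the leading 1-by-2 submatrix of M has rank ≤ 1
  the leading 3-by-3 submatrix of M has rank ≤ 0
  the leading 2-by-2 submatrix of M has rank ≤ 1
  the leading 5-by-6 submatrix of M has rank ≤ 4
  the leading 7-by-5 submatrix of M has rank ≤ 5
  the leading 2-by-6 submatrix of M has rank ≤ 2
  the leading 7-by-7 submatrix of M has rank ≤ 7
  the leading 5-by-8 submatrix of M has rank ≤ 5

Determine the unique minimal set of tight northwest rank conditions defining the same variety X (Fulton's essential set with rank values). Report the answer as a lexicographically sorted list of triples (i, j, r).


Recovering R(i,j) via the rank-extension bound from the 19 conditions:

  0 | 0 | 0 | 1 | 1 | 1 | 1 | 1
  0 | 0 | 0 | 1 | 1 | 1 | 1 | 2
  0 | 0 | 0 | 1 | 2 | 2 | 2 | 3
  1 | 1 | 1 | 2 | 3 | 3 | 3 | 4
  1 | 1 | 1 | 2 | 3 | 3 | 4 | 5
  1 | 1 | 2 | 3 | 4 | 4 | 5 | 6
  1 | 2 | 3 | 4 | 5 | 5 | 6 | 7
  1 | 2 | 3 | 4 | 5 | 6 | 7 | 8

the unique w with this rank table is (4, 8, 5, 1, 7, 3, 2, 6).

Rothe diagram D(w) (16 cells), 5 SE-corners (essential conditions):

[(2, 7, 1), (3, 3, 0), (5, 3, 1), (5, 6, 3), (6, 2, 1)]


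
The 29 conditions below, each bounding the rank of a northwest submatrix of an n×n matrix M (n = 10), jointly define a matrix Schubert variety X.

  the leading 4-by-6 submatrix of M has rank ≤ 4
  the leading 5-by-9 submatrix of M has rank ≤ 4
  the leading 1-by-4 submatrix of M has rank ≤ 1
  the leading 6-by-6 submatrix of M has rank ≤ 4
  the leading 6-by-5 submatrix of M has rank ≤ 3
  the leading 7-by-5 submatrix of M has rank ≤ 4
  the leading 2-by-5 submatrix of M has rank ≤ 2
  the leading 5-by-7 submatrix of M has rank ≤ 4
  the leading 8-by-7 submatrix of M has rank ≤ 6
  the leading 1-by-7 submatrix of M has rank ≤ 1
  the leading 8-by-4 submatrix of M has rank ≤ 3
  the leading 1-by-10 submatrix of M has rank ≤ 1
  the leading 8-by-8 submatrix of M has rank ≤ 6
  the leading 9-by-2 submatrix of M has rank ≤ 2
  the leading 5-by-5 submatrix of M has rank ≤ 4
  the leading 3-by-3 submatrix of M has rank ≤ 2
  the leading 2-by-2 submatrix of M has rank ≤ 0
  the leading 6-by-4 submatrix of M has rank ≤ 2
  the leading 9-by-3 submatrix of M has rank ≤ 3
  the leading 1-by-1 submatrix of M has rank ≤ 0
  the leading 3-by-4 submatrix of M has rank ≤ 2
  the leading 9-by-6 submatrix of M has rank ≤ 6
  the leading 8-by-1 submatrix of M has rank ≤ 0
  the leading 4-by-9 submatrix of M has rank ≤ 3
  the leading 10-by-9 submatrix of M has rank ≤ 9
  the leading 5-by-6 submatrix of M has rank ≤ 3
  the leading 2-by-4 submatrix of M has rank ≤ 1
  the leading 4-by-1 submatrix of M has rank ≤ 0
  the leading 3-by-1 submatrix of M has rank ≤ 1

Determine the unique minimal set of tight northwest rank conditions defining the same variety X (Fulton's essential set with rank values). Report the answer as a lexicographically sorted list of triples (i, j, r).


Recovering R(i,j) via the rank-extension bound from the 29 conditions:

  row 1: 0, 0, 1, 1, 1, 1, 1, 1, 1, 1
  row 2: 0, 0, 1, 1, 2, 2, 2, 2, 2, 2
  row 3: 0, 1, 2, 2, 3, 3, 3, 3, 3, 3
  row 4: 0, 1, 2, 2, 3, 3, 3, 3, 3, 4
  row 5: 0, 1, 2, 2, 3, 3, 4, 4, 4, 5
  row 6: 0, 1, 2, 2, 3, 4, 5, 5, 5, 6
  row 7: 0, 1, 2, 3, 4, 5, 6, 6, 6, 7
  row 8: 0, 1, 2, 3, 4, 5, 6, 6, 7, 8
  row 9: 1, 2, 3, 4, 5, 6, 7, 7, 8, 9
  row 10: 1, 2, 3, 4, 5, 6, 7, 8, 9, 10

hence w(1..10) = (3, 5, 2, 10, 7, 6, 4, 9, 1, 8).

7 SE-corners of the 20-cell Rothe diagram give Ess(w):

[(2, 2, 0), (2, 4, 1), (4, 9, 3), (5, 6, 3), (6, 4, 2), (8, 1, 0), (8, 8, 6)]


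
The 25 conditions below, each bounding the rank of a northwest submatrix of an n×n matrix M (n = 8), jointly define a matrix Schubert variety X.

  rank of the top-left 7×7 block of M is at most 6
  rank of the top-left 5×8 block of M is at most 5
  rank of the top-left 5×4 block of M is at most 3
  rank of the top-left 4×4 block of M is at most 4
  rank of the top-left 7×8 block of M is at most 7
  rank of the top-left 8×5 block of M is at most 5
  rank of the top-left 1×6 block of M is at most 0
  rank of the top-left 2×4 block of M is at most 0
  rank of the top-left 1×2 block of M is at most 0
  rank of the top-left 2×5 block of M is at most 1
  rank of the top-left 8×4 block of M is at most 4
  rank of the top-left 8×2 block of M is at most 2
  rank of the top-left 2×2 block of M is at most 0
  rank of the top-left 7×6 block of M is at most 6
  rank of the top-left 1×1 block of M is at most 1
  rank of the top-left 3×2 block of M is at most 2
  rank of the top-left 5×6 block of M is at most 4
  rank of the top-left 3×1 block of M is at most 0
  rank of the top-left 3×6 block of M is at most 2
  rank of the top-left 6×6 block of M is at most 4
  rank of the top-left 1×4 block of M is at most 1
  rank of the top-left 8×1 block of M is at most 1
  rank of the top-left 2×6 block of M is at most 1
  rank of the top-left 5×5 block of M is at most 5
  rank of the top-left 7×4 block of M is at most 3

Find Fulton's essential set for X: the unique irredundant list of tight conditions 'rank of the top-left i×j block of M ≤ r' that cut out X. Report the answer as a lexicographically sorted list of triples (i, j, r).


Propagating the 25 rank bounds to every northwest block:

  R[1]: 0 | 0 | 0 | 0 | 0 | 0 | 1 | 1
  R[2]: 0 | 0 | 0 | 0 | 1 | 1 | 2 | 2
  R[3]: 0 | 1 | 1 | 1 | 2 | 2 | 3 | 3
  R[4]: 1 | 2 | 2 | 2 | 3 | 3 | 4 | 4
  R[5]: 1 | 2 | 3 | 3 | 4 | 4 | 5 | 5
  R[6]: 1 | 2 | 3 | 3 | 4 | 4 | 5 | 6
  R[7]: 1 | 2 | 3 | 3 | 4 | 5 | 6 | 7
  R[8]: 1 | 2 | 3 | 4 | 5 | 6 | 7 | 8

second differences of R give the permutation w = (7, 5, 2, 1, 3, 8, 6, 4).

Fulton essential set (5 of the 14 Rothe cells):

[(1, 6, 0), (2, 4, 0), (3, 1, 0), (6, 6, 4), (7, 4, 3)]


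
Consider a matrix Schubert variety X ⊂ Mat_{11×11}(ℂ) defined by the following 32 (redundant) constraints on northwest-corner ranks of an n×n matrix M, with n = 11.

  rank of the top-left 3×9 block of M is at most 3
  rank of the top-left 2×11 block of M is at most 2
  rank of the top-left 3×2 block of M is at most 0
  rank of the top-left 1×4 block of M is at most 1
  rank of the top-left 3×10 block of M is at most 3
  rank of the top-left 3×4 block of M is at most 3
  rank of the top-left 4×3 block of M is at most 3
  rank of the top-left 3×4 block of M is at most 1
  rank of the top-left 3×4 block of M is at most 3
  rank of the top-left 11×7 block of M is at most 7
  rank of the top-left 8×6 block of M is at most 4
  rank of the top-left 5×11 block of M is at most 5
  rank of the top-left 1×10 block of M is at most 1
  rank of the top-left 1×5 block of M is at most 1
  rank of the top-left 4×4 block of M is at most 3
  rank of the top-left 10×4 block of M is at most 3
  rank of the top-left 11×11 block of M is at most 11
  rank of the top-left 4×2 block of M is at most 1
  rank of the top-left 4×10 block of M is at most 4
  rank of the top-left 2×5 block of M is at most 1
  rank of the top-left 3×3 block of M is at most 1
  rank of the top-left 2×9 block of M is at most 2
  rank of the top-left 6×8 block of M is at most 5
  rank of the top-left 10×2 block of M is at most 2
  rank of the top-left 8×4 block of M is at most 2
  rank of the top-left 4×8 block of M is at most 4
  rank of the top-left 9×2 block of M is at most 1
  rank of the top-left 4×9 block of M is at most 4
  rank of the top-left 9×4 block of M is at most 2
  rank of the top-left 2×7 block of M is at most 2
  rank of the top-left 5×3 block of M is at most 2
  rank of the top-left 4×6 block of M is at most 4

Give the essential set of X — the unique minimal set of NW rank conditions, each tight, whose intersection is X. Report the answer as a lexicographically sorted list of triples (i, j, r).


Reconstructing r_w from the 32 given conditions:

  row 1: 0, 0, 1, 1, 1, 1, 1, 1, 1, 1, 1
  row 2: 0, 0, 1, 1, 1, 2, 2, 2, 2, 2, 2
  row 3: 0, 0, 1, 1, 2, 3, 3, 3, 3, 3, 3
  row 4: 1, 1, 2, 2, 3, 4, 4, 4, 4, 4, 4
  row 5: 1, 1, 2, 2, 3, 4, 5, 5, 5, 5, 5
  row 6: 1, 1, 2, 2, 3, 4, 5, 5, 6, 6, 6
  row 7: 1, 1, 2, 2, 3, 4, 5, 6, 7, 7, 7
  row 8: 1, 1, 2, 2, 3, 4, 5, 6, 7, 8, 8
  row 9: 1, 1, 2, 2, 3, 4, 5, 6, 7, 8, 9
  row 10: 1, 2, 3, 3, 4, 5, 6, 7, 8, 9, 10
  row 11: 1, 2, 3, 4, 5, 6, 7, 8, 9, 10, 11

so w = (3, 6, 5, 1, 7, 9, 8, 10, 11, 2, 4).

6 SE-corners of the 20-cell Rothe diagram give Ess(w):

[(2, 5, 1), (3, 2, 0), (3, 4, 1), (6, 8, 5), (9, 2, 1), (9, 4, 2)]


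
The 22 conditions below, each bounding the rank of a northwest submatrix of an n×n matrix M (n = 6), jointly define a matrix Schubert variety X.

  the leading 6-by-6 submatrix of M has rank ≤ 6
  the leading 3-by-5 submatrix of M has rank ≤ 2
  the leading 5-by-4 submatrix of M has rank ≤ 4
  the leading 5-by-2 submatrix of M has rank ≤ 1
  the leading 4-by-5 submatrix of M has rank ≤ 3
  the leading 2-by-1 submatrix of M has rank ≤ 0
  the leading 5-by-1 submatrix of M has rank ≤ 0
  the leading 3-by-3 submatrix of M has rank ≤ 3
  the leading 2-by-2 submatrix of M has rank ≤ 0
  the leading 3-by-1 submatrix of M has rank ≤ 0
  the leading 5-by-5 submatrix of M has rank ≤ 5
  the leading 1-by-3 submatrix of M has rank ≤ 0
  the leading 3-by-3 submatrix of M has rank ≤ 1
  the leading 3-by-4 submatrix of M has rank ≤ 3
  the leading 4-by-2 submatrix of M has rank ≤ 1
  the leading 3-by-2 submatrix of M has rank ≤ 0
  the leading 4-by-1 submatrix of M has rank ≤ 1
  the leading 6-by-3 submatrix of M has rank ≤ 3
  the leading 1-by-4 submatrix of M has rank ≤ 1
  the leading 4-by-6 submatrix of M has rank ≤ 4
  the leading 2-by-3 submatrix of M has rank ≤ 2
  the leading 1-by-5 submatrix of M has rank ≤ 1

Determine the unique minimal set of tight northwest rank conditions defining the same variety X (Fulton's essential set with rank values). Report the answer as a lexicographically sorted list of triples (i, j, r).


Computing R[i][j] = min implied NW-rank bound (n=6, 22 conditions):

  row 1: 0 | 0 | 0 | 1 | 1 | 1
  row 2: 0 | 0 | 1 | 2 | 2 | 2
  row 3: 0 | 0 | 1 | 2 | 2 | 3
  row 4: 0 | 1 | 2 | 3 | 3 | 4
  row 5: 0 | 1 | 2 | 3 | 4 | 5
  row 6: 1 | 2 | 3 | 4 | 5 | 6

giving w = (4, 3, 6, 2, 5, 1) via Δ²R.

ℓ(w)=10; the 4 essential cells (i,j,r):

[(1, 3, 0), (3, 2, 0), (3, 5, 2), (5, 1, 0)]


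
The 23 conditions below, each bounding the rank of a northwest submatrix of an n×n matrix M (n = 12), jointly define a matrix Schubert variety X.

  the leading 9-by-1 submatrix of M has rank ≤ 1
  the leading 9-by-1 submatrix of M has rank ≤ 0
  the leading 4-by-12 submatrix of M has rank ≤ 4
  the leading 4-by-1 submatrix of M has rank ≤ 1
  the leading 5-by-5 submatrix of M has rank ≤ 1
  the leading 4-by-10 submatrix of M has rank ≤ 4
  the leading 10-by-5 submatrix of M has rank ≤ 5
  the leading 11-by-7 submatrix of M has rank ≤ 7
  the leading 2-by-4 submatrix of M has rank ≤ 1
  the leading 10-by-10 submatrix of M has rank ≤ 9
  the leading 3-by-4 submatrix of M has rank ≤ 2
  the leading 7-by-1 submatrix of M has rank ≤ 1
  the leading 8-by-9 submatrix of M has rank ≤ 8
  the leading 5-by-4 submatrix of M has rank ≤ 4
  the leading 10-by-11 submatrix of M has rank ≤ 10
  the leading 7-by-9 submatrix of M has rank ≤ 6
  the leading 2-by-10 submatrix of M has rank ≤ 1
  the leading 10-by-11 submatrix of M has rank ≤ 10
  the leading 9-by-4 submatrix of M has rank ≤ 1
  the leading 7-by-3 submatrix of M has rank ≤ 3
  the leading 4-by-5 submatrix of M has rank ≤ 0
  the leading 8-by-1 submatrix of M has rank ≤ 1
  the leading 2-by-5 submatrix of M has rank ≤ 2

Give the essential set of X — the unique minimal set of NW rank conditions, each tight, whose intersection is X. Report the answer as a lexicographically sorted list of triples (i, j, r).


Reconstructing r_w from the 23 given conditions:

  row 1: 0  0  0  0  0  1  1  1  1  1  1  1
  row 2: 0  0  0  0  0  1  1  1  1  1  2  2
  row 3: 0  0  0  0  0  1  2  2  2  2  3  3
  row 4: 0  0  0  0  0  1  2  3  3  3  4  4
  row 5: 0  1  1  1  1  2  3  4  4  4  5  5
  row 6: 0  1  1  1  2  3  4  5  5  5  6  6
  row 7: 0  1  1  1  2  3  4  5  6  6  7  7
  row 8: 0  1  1  1  2  3  4  5  6  7  8  8
  row 9: 0  1  1  1  2  3  4  5  6  7  8  9
  row 10: 1  2  2  2  3  4  5  6  7  8  9  10
  row 11: 1  2  3  3  4  5  6  7  8  9  10  11
  row 12: 1  2  3  4  5  6  7  8  9  10  11  12

so w = (6, 11, 7, 8, 2, 5, 9, 10, 12, 1, 3, 4).

|D(w)|=37, |Ess(w)|=4:

[(2, 10, 1), (4, 5, 0), (9, 1, 0), (9, 4, 1)]


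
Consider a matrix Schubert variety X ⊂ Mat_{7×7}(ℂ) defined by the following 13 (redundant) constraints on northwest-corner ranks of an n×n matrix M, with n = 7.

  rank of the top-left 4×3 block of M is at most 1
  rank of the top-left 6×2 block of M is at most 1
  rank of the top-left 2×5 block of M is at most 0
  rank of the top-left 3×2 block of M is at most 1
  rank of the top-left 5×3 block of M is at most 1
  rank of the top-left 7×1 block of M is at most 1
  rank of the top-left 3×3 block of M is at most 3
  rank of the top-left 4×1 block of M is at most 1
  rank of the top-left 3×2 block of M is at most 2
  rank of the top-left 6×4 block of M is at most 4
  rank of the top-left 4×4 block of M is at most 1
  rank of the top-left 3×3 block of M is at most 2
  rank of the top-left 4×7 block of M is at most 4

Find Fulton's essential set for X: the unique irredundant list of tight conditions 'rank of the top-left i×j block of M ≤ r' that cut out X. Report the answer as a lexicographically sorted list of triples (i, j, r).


Rank table r_w(7×7) implied by the 13 constraints:

  0 0 0 0 0 1 1
  0 0 0 0 0 1 2
  1 1 1 1 1 2 3
  1 1 1 1 2 3 4
  1 1 1 2 3 4 5
  1 1 2 3 4 5 6
  1 2 3 4 5 6 7

so w = (6, 7, 1, 5, 4, 3, 2).

Rothe diagram D(w) (16 cells), 4 SE-corners (essential conditions):

[(2, 5, 0), (4, 4, 1), (5, 3, 1), (6, 2, 1)]


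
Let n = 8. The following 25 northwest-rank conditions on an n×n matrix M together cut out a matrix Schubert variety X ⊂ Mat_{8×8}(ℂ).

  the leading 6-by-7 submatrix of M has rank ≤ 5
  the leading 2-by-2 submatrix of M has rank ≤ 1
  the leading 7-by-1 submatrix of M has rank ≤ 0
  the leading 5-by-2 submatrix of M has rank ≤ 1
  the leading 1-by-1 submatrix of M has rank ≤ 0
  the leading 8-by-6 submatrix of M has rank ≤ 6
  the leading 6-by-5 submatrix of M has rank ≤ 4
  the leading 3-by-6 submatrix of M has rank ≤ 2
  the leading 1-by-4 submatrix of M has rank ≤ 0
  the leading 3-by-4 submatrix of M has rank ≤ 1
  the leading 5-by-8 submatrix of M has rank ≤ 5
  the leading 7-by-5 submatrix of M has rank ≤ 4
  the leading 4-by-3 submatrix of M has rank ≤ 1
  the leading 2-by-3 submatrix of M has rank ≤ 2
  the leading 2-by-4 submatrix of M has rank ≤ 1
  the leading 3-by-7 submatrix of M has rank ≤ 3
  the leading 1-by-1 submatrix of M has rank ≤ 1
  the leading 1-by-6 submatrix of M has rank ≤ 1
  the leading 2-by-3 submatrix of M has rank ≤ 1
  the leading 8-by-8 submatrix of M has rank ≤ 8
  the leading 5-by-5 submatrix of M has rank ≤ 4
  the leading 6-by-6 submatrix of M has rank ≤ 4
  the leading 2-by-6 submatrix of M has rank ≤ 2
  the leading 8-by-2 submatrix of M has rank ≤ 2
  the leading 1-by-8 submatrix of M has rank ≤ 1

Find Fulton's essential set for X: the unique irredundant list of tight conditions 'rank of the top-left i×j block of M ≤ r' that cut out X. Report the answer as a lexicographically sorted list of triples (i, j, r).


Rank table r_w(8×8) implied by the 25 constraints:

  0 0 0 0 1 1 1 1
  0 1 1 1 2 2 2 2
  0 1 1 1 2 2 3 3
  0 1 1 2 3 3 4 4
  0 1 2 3 4 4 5 5
  0 1 2 3 4 4 5 6
  0 1 2 3 4 5 6 7
  1 2 3 4 5 6 7 8

hence w(1..8) = (5, 2, 7, 4, 3, 8, 6, 1).

6 SE-corners of the 15-cell Rothe diagram give Ess(w):

[(1, 4, 0), (3, 4, 1), (3, 6, 2), (4, 3, 1), (6, 6, 4), (7, 1, 0)]


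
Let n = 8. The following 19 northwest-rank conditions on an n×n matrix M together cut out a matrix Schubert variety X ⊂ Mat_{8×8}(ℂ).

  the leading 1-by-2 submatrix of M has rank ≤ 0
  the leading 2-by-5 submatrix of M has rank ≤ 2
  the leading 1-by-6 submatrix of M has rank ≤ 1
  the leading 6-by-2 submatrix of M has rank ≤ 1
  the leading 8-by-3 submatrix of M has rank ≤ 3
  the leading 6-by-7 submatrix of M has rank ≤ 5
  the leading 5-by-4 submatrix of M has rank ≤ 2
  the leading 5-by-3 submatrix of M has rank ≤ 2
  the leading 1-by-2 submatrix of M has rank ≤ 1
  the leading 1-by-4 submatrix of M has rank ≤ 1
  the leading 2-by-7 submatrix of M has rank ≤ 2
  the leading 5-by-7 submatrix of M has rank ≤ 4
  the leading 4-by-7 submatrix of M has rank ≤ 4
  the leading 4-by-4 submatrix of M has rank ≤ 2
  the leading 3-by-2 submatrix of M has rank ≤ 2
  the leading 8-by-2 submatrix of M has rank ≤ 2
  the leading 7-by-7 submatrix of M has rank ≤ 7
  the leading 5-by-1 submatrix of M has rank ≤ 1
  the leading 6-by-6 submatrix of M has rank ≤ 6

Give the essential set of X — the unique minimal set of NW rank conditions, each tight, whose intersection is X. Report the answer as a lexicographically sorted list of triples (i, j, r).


Recovering R(i,j) via the rank-extension bound from the 19 conditions:

  R[1]: 0  0  1  1  1  1  1  1
  R[2]: 1  1  2  2  2  2  2  2
  R[3]: 1  1  2  2  3  3  3  3
  R[4]: 1  1  2  2  3  4  4  4
  R[5]: 1  1  2  2  3  4  4  5
  R[6]: 1  1  2  3  4  5  5  6
  R[7]: 1  2  3  4  5  6  6  7
  R[8]: 1  2  3  4  5  6  7  8

so w = (3, 1, 5, 6, 8, 4, 2, 7).

4 SE-corners of the 10-cell Rothe diagram give Ess(w):

[(1, 2, 0), (5, 4, 2), (5, 7, 4), (6, 2, 1)]


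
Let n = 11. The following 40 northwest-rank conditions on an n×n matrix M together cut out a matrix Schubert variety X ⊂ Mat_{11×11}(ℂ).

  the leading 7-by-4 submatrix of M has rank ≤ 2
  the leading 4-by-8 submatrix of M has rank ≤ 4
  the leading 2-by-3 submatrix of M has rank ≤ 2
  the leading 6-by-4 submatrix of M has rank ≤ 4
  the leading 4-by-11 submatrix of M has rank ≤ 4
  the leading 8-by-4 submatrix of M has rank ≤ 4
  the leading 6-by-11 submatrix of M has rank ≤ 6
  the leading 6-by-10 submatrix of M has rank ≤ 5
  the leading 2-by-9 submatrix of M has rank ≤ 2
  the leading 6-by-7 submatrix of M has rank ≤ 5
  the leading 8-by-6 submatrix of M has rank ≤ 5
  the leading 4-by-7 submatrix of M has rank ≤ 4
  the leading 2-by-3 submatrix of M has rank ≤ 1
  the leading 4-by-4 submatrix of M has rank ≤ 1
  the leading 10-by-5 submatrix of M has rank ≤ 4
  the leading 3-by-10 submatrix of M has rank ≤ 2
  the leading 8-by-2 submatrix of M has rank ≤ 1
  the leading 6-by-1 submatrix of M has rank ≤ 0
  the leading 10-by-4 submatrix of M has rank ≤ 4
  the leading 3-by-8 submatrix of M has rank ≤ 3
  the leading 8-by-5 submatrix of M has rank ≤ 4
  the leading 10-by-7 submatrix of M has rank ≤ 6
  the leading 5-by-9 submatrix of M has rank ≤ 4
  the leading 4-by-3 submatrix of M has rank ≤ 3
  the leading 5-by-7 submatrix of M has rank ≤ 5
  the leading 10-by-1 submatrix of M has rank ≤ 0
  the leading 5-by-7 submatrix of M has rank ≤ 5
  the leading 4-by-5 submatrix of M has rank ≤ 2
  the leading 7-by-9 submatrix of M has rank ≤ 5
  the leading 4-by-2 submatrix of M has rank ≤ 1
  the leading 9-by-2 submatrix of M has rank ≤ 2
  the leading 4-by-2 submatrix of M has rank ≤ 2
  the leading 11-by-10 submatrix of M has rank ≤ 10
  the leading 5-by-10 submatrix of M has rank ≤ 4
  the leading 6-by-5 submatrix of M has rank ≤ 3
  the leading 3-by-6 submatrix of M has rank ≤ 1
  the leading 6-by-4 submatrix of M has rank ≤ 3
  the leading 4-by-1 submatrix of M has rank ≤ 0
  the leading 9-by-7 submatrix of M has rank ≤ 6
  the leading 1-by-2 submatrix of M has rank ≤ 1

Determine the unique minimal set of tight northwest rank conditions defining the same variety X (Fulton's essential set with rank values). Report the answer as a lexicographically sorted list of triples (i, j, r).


Recovering R(i,j) via the rank-extension bound from the 40 conditions:

  row 1: 0, 1, 1, 1, 1, 1, 1, 1, 1, 1, 1
  row 2: 0, 1, 1, 1, 1, 1, 2, 2, 2, 2, 2
  row 3: 0, 1, 1, 1, 1, 1, 2, 2, 2, 2, 3
  row 4: 0, 1, 1, 1, 2, 2, 3, 3, 3, 3, 4
  row 5: 0, 1, 2, 2, 3, 3, 4, 4, 4, 4, 5
  row 6: 0, 1, 2, 2, 3, 4, 5, 5, 5, 5, 6
  row 7: 0, 1, 2, 2, 3, 4, 5, 5, 5, 6, 7
  row 8: 0, 1, 2, 3, 4, 5, 6, 6, 6, 7, 8
  row 9: 0, 1, 2, 3, 4, 5, 6, 7, 7, 8, 9
  row 10: 0, 1, 2, 3, 4, 5, 6, 7, 8, 9, 10
  row 11: 1, 2, 3, 4, 5, 6, 7, 8, 9, 10, 11

the unique w with this rank table is (2, 7, 11, 5, 3, 6, 10, 4, 8, 9, 1).

D(w) has 27 cells with 6 SE-corners; essential set:

[(3, 6, 1), (3, 10, 2), (4, 4, 1), (7, 4, 2), (7, 9, 5), (10, 1, 0)]


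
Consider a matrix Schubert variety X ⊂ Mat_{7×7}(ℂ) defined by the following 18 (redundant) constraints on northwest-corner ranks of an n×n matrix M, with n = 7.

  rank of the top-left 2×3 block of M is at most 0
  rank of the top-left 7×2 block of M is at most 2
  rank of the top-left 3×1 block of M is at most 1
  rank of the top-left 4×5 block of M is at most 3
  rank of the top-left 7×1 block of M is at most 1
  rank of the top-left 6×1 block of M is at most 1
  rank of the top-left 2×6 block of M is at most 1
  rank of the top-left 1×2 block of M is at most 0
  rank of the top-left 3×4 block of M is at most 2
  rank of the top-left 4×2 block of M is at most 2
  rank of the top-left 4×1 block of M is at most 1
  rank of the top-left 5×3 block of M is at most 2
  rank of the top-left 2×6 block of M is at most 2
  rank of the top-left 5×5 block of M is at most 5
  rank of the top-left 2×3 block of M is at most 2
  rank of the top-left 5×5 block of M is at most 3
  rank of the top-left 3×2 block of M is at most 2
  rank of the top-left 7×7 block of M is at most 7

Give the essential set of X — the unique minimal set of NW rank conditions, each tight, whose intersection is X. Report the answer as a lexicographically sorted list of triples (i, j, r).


Reconstructing r_w from the 18 given conditions:

  i=1: 0 | 0 | 0 | 1 | 1 | 1 | 1
  i=2: 0 | 0 | 0 | 1 | 1 | 1 | 2
  i=3: 1 | 1 | 1 | 2 | 2 | 2 | 3
  i=4: 1 | 2 | 2 | 3 | 3 | 3 | 4
  i=5: 1 | 2 | 2 | 3 | 3 | 4 | 5
  i=6: 1 | 2 | 3 | 4 | 4 | 5 | 6
  i=7: 1 | 2 | 3 | 4 | 5 | 6 | 7

so w = (4, 7, 1, 2, 6, 3, 5).

4 SE-corners of the 10-cell Rothe diagram give Ess(w):

[(2, 3, 0), (2, 6, 1), (5, 3, 2), (5, 5, 3)]
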